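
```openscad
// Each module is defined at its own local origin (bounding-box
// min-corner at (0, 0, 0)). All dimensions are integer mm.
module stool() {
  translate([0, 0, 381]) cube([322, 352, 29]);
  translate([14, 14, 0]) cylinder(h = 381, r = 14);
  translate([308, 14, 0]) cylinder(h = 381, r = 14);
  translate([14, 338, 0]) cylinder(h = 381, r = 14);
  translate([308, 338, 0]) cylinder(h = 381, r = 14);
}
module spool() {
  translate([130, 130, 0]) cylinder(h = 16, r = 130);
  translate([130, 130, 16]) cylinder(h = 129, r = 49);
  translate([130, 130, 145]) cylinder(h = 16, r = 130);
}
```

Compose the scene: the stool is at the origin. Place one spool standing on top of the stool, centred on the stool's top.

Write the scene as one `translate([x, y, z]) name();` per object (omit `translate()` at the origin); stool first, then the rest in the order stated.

stool();
translate([31, 46, 410]) spool();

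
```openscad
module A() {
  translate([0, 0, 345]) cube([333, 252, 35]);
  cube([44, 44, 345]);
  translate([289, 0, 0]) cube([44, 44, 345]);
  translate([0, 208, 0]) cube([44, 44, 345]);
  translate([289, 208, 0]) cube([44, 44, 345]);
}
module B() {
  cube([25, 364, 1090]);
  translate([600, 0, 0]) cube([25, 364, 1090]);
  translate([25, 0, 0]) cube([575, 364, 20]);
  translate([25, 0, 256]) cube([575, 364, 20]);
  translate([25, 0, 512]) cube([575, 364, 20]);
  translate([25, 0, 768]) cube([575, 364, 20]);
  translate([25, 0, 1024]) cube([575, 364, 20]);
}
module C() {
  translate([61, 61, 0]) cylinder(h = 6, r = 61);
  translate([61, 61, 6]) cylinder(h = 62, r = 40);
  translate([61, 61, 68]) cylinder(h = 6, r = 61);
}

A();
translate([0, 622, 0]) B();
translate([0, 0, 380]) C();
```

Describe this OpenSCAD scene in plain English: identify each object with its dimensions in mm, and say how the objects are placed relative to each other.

A is a simple wooden stool: a rectangular seat 333 mm (x) by 252 mm (y), 35 mm thick, top face at z = 380 mm, on four square legs, each 44×44 mm in cross-section. The legs rest on z = 0, each flush with a corner of the seat.

B is an open bookshelf. Two side panels, each 25 mm thick, 364 mm deep and 1090 mm tall, stand 625 mm apart (outside-to-outside). Between them sit 5 shelves, each 20 mm thick and 364 mm deep, spanning the full gap between the sides. The bottom shelf rests on the floor (its underside at z = 0) and the clear gap between one shelf's top and the next shelf's underside is 236 mm.

C is a spool: two coaxial disc flanges of radius 61 mm and thickness 6 mm, joined by a core cylinder of radius 40 mm and height 62 mm. The lower flange rests on z = 0 and the three cylinders share a vertical axis.

The bookshelf is on the floor beside the stool on its +y side. The spool is on top of the stool.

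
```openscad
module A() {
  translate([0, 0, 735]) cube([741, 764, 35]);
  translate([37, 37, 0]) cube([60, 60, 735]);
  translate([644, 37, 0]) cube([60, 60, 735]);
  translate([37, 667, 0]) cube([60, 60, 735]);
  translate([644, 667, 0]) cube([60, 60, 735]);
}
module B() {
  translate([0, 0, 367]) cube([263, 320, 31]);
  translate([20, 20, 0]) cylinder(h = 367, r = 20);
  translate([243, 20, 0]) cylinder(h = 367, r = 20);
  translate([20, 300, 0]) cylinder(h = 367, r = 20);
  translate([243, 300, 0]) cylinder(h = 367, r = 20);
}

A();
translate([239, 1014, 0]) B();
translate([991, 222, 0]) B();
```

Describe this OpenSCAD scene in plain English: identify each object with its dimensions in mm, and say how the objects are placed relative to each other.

A is a table: top 741 mm (x) × 764 mm (y), 35 mm thick, upper face at z = 770 mm, on four 60×60 mm square legs, each inset 37 mm from the nearest pair of top edges, running from z = 0 to the bottom of the top.

B is a simple wooden stool: a rectangular seat 263 mm (x) by 320 mm (y), 31 mm thick, top face at z = 398 mm, on four round legs, each 40 mm in diameter. The legs rest on z = 0, each leg's axis is inset half a diameter from the nearest pair of seat edges (so the leg's bounding box is flush with the corner).

Two stools sit around the table at the +y, +x sides.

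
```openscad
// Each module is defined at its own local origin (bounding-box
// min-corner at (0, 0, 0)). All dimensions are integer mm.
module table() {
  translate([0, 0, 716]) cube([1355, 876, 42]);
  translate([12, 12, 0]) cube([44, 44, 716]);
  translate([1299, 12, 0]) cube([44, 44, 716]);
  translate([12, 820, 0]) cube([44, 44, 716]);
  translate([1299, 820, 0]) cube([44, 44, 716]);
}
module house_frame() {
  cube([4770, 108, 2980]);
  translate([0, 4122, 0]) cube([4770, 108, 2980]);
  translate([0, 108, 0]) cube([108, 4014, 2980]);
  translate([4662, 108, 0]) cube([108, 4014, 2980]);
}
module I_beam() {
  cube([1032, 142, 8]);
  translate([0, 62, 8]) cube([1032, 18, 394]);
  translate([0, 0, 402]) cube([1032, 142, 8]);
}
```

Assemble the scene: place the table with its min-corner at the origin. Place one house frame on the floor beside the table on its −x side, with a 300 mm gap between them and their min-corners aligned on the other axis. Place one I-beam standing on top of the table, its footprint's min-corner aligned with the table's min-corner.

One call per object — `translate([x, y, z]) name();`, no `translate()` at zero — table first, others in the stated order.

table();
translate([-5070, 0, 0]) house_frame();
translate([0, 0, 758]) I_beam();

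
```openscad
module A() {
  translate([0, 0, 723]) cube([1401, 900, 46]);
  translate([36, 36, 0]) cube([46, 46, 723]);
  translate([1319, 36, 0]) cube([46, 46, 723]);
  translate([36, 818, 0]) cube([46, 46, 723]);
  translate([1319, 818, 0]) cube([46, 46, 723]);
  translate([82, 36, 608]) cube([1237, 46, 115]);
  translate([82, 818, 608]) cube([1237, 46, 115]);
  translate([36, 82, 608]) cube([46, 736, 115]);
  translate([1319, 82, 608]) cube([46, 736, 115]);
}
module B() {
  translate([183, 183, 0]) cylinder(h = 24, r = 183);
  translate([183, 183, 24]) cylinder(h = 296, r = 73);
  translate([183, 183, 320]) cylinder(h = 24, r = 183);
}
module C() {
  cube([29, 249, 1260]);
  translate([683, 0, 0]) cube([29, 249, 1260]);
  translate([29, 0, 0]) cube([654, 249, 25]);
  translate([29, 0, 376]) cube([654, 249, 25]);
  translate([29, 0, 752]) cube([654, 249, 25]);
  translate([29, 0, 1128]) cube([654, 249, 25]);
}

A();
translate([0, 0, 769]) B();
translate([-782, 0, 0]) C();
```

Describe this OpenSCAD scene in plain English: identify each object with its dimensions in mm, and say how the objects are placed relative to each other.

A is a table with a 1401×900 mm rectangular top, 46 mm thick, top surface at z = 769 mm, supported by four 46×46 mm square legs, each inset 36 mm from the nearest pair of top edges, running from the floor. Four apron rails, 46 mm thick and 115 mm tall, run between adjacent legs with their top edges flush with the underside of the top and their outer faces flush with the legs' outer faces.

B is a spool: two coaxial disc flanges of radius 183 mm and thickness 24 mm, joined by a core cylinder of radius 73 mm and height 296 mm. The lower flange rests on z = 0 and the three cylinders share a vertical axis.

C is a bookshelf 712 mm wide overall, 249 mm deep and 1260 mm tall. The two sides are 29 mm thick vertical panels. 4 horizontal shelves of 25 mm thickness span between the inner faces of the sides; the lowest shelf sits on the floor and shelves are stacked with a clear vertical gap of 351 mm between each pair.

The spool is on top of the table. The bookshelf is on the floor beside the table on its −x side.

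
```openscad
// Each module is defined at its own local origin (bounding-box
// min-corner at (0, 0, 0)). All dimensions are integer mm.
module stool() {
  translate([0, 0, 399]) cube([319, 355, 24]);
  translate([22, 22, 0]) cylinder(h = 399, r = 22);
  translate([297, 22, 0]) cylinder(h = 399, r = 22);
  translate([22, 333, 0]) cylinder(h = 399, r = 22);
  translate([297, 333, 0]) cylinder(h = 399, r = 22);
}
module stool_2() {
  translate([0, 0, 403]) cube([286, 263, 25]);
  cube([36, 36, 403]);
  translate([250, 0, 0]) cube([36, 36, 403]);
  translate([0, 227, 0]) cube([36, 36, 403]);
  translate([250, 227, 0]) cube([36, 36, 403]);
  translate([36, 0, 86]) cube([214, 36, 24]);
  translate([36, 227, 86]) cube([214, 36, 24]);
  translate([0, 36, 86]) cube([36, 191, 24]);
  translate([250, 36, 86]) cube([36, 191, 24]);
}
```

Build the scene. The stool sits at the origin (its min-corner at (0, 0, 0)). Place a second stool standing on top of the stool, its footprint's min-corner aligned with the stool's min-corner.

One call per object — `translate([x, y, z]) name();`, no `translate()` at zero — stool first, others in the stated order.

stool();
translate([0, 0, 423]) stool_2();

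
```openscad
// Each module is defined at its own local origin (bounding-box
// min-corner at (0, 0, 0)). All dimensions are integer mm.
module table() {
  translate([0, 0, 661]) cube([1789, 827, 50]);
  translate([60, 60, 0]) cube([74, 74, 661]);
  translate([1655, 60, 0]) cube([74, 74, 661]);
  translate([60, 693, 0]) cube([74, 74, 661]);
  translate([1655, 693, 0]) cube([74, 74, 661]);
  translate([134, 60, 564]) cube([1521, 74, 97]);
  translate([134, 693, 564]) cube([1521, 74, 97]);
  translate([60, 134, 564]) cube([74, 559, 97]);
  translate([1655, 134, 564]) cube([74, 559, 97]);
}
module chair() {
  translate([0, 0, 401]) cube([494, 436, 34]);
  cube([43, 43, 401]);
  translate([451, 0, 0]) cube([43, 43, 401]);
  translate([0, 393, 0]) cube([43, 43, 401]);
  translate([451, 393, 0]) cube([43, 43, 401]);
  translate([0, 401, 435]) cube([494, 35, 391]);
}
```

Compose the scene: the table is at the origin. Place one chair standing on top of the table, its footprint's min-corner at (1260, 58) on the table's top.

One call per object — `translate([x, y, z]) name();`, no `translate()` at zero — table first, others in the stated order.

table();
translate([1260, 58, 711]) chair();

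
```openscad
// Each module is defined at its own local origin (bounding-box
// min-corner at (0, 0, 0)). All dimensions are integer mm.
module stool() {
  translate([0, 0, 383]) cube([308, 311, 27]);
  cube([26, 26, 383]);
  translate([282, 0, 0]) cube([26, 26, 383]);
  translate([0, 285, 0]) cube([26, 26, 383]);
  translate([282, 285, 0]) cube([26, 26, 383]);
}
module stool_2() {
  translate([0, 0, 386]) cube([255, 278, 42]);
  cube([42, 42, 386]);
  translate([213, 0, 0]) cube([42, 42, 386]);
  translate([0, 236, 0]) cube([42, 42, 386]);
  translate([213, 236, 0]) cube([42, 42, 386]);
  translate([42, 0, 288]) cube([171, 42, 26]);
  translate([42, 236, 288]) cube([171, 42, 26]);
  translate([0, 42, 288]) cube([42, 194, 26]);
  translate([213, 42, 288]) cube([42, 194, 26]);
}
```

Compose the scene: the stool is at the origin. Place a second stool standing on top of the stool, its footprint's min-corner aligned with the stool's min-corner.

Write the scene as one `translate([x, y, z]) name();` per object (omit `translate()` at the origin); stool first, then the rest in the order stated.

stool();
translate([0, 0, 410]) stool_2();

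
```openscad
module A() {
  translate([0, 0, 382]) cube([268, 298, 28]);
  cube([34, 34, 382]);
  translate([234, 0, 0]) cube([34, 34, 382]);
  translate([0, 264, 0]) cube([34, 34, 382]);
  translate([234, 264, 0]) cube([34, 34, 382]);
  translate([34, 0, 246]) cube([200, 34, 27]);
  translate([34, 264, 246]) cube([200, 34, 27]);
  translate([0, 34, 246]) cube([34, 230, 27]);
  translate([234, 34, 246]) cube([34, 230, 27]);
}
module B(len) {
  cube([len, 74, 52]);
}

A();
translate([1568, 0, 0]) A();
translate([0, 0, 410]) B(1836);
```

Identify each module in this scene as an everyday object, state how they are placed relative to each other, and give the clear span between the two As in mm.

Second stool starts at x = 1568; first ends at x = 268; clear span = 1568 − 268 = 1300 mm.

A is a stool. B is a beam. A beam spans the tops of two stools. The clear span between the two stools is 1300 mm.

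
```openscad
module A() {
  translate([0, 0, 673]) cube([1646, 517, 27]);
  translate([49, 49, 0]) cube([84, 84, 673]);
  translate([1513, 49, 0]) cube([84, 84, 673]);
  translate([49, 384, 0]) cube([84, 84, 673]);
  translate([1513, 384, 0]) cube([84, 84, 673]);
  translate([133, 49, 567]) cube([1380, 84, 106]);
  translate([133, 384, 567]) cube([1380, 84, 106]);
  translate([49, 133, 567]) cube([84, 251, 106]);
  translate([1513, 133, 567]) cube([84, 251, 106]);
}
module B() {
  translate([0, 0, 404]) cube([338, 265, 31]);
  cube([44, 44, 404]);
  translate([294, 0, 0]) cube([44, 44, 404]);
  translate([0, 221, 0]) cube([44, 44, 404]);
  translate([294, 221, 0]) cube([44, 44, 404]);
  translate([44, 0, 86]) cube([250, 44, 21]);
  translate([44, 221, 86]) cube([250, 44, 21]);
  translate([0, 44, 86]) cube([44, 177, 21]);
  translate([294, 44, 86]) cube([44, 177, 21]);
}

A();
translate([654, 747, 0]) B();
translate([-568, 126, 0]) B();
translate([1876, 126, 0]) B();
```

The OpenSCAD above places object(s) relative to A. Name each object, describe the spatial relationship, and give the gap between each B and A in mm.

A is a table. B is a stool. Three stools sit around the table at the +y, −x, +x sides. The gap between each stool and the table is 230 mm.

Each stool's nearest face is 230 mm from the table's bounding box.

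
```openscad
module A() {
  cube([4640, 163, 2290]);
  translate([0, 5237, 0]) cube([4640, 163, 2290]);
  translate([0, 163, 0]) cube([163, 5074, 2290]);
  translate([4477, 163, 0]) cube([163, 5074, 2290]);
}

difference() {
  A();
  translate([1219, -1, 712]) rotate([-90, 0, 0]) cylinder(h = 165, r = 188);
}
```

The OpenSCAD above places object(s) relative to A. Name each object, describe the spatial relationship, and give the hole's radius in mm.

The subtracted cylinder has r = 188 mm.

A is a house frame. The house frame has a circular hole through its front wall. The hole's radius is 188 mm.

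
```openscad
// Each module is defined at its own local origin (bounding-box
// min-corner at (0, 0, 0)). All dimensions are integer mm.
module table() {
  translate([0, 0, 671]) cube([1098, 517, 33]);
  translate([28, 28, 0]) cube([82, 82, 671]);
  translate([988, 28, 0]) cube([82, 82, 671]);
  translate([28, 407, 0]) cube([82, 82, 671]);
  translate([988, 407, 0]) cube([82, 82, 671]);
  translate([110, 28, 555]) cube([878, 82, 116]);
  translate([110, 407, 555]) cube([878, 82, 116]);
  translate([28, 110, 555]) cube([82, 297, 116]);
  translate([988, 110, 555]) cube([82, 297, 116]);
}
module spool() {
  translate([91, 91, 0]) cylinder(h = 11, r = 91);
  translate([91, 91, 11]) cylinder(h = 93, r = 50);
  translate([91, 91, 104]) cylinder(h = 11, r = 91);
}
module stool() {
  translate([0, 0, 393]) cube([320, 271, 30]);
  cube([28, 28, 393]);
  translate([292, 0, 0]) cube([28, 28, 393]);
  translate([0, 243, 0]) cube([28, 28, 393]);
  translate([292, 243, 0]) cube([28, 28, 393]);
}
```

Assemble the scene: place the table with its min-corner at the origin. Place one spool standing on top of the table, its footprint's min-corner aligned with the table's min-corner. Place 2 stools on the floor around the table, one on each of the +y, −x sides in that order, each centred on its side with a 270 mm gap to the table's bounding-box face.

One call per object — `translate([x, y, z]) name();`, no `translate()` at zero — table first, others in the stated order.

table();
translate([0, 0, 704]) spool();
translate([389, 787, 0]) stool();
translate([-590, 123, 0]) stool();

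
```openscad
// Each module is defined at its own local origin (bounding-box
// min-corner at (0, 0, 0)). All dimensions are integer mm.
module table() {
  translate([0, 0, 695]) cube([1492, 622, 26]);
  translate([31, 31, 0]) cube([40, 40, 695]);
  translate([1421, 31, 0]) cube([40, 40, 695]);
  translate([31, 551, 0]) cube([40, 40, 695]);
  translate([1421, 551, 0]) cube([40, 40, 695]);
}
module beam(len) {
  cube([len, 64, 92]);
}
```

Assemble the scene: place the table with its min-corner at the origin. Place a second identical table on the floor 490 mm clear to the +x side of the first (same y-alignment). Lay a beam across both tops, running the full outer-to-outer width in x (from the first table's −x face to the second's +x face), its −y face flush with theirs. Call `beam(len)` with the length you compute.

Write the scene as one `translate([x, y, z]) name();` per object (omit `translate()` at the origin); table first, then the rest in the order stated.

table();
translate([1982, 0, 0]) table();
translate([0, 0, 721]) beam(3474);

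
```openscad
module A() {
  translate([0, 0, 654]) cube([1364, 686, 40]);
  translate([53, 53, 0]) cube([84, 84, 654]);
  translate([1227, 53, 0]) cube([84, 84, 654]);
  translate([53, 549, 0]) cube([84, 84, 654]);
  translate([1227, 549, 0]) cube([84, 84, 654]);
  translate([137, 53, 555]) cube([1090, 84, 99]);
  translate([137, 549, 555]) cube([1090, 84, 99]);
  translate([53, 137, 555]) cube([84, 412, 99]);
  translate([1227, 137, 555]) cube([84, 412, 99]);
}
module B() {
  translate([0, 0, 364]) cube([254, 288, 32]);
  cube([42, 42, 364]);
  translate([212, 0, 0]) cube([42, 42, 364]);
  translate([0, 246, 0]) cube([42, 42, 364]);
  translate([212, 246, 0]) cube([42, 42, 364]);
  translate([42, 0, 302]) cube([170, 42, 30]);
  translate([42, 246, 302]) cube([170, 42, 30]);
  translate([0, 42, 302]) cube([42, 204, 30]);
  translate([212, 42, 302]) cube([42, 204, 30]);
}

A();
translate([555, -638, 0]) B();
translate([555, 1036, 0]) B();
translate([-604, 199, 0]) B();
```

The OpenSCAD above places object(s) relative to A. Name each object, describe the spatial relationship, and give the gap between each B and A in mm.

A is a table. B is a stool. Three stools sit around the table at the −y, +y, −x sides. The gap between each stool and the table is 350 mm.

Each stool's nearest face is 350 mm from the table's bounding box.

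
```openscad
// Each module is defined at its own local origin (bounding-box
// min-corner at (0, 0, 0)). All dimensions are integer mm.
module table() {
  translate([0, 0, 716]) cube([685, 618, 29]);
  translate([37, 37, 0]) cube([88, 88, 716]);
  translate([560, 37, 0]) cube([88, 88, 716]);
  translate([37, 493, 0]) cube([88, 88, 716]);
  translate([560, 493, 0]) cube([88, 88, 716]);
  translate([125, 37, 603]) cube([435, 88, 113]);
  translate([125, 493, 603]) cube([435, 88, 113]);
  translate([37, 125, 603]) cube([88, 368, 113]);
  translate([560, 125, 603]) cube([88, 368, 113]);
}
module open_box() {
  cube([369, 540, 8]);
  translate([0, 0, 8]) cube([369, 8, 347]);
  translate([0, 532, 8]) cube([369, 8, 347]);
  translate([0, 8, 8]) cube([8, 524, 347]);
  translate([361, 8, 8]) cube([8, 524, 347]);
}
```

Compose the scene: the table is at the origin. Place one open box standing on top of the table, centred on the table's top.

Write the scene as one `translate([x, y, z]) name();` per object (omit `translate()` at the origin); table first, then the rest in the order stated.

table();
translate([158, 39, 745]) open_box();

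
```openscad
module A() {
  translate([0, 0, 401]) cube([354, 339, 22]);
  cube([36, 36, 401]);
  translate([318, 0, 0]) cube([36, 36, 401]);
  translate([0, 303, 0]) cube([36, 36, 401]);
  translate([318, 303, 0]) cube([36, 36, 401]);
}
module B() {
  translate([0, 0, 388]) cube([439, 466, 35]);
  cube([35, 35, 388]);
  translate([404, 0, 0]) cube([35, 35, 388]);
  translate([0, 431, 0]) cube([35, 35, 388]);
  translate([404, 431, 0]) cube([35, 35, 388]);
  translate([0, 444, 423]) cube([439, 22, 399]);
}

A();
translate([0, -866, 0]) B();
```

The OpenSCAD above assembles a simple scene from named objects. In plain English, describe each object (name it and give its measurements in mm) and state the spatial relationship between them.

A is a simple wooden stool: a rectangular seat 354 mm (x) by 339 mm (y), 22 mm thick, top face at z = 423 mm, on four square legs, each 36×36 mm in cross-section. The legs rest on z = 0, each flush with a corner of the seat.

B is a chair. The seat is a 439×466×35 mm slab with its top at z = 423 mm, on four 35×35 mm corner legs (flush with the seat edges, standing on z = 0). A flat backrest 22 mm thick, 399 mm tall, spans the full seat width and rises from the seat top along its +y edge, rear face flush with the rear of the seat.

The chair is on the floor beside the stool on its −y side.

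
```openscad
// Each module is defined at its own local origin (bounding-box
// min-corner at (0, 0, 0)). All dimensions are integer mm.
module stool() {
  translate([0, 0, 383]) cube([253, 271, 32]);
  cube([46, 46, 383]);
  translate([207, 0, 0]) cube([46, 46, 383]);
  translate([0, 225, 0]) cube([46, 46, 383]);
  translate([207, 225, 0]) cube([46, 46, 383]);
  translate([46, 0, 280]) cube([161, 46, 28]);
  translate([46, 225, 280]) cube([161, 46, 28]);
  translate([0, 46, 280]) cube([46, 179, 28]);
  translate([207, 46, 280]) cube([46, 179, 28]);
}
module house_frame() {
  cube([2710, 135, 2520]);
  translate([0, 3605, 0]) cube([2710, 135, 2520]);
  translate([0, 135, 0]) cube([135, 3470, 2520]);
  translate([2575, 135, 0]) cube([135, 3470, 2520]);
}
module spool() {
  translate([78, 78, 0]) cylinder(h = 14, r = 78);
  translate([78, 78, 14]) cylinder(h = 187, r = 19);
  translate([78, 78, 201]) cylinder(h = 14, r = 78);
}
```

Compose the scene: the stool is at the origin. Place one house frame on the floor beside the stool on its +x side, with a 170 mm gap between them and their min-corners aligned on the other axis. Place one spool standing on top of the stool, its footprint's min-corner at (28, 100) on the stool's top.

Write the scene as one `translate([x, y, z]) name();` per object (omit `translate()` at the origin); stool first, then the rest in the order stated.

stool();
translate([423, 0, 0]) house_frame();
translate([28, 100, 415]) spool();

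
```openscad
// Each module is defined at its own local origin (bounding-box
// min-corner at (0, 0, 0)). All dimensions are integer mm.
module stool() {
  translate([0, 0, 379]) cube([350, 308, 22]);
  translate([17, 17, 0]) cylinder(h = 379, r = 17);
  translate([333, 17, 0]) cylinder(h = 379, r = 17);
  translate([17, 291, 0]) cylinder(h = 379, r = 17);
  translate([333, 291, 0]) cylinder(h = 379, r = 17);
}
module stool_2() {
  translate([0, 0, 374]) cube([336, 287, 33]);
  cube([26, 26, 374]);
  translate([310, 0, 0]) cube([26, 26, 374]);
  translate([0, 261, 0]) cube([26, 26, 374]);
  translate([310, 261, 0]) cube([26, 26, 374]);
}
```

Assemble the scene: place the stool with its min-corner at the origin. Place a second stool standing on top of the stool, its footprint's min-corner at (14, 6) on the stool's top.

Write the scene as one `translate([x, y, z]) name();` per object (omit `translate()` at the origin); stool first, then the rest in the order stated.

stool();
translate([14, 6, 401]) stool_2();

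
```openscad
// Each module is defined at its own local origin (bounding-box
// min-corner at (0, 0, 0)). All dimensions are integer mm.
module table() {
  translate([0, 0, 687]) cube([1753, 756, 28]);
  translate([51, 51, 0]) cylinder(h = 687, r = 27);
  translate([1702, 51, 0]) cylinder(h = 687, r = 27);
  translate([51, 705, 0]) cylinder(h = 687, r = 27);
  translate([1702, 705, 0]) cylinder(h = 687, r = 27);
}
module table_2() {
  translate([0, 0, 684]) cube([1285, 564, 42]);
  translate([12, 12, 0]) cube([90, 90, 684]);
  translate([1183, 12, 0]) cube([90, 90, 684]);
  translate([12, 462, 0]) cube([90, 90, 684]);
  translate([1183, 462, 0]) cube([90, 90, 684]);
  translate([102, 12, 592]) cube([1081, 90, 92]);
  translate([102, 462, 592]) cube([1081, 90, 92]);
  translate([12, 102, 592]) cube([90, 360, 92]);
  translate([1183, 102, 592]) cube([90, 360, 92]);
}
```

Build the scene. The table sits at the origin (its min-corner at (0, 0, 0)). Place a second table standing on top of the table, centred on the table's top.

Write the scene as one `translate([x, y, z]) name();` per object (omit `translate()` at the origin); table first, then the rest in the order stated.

table();
translate([234, 96, 715]) table_2();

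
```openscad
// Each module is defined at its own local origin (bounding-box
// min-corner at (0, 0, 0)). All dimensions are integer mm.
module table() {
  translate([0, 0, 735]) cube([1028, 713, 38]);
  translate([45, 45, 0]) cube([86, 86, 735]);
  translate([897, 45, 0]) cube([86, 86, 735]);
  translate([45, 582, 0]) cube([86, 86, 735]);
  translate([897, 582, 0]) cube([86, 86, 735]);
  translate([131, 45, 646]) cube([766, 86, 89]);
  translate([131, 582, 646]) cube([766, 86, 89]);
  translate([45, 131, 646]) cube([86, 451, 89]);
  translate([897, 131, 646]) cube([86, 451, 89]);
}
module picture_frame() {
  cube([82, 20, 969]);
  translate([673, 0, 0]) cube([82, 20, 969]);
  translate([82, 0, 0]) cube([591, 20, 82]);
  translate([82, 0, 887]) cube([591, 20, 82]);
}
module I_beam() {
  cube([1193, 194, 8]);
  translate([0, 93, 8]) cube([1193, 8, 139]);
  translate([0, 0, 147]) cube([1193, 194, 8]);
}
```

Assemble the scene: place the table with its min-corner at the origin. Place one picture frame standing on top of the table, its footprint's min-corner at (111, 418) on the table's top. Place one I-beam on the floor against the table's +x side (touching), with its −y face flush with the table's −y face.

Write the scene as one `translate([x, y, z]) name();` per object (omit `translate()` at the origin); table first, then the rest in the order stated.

table();
translate([111, 418, 773]) picture_frame();
translate([1028, 0, 0]) I_beam();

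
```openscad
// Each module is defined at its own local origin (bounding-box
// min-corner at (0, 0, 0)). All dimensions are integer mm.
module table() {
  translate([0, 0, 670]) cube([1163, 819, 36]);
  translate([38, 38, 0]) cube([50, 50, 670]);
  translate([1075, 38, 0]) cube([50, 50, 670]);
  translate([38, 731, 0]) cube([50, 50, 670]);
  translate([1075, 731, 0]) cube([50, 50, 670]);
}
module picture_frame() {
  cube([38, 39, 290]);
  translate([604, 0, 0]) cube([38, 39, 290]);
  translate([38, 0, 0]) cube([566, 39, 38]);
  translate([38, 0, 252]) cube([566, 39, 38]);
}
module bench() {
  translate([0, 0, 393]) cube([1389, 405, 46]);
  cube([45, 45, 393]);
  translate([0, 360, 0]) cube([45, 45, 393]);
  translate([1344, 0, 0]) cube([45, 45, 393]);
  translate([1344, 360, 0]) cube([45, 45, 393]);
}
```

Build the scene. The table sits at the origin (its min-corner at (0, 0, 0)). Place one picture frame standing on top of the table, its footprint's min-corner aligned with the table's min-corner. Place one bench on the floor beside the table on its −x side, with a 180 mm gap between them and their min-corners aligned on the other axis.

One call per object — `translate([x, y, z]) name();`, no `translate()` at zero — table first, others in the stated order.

table();
translate([0, 0, 706]) picture_frame();
translate([-1569, 0, 0]) bench();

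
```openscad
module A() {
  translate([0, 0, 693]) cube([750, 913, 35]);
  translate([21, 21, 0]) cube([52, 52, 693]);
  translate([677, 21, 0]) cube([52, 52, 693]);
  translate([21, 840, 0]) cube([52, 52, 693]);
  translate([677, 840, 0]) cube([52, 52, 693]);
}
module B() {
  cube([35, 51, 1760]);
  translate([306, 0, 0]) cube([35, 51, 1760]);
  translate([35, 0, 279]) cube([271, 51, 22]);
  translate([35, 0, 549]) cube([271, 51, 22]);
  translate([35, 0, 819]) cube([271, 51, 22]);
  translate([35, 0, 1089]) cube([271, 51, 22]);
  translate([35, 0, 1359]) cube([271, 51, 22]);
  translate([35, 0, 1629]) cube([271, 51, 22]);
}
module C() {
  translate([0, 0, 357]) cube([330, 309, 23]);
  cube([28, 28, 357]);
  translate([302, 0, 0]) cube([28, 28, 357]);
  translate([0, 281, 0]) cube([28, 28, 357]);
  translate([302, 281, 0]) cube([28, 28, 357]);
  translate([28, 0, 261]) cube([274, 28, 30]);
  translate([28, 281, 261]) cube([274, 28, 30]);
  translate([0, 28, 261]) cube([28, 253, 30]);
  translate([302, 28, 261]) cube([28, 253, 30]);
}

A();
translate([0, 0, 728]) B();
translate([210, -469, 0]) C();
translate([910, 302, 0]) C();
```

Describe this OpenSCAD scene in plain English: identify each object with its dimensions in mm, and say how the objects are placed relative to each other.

A is a table: top 750 mm (x) × 913 mm (y), 35 mm thick, upper face at z = 728 mm, on four 52×52 mm square legs, each inset 21 mm from the nearest pair of top edges, running from z = 0 to the bottom of the top.

B is a wooden ladder with two side rails of 35×51 mm section and 1760 mm height, set 341 mm apart overall. Between them run 6 rectangular rungs (51 mm deep, 22 mm thick), front faces flush with the rails' −y face. The bottom of the first rung is 279 mm above the floor and each subsequent rung is 270 mm higher than the one below.

C is a four-legged stool. The seat is a 330×309×23 mm slab whose top surface is at z = 380 mm; four square legs, each 28×28 mm in cross-section, run from the floor (z = 0) to the underside of the seat, each flush with a corner of the seat. Four stretchers, 28 mm wide and 30 mm tall, connect adjacent legs with their undersides at z = 261 mm, each running between the inner faces of the legs it joins and aligned with the legs' outer faces on the other axis.

The ladder is on top of the table. Two stools sit around the table at the −y, +x sides.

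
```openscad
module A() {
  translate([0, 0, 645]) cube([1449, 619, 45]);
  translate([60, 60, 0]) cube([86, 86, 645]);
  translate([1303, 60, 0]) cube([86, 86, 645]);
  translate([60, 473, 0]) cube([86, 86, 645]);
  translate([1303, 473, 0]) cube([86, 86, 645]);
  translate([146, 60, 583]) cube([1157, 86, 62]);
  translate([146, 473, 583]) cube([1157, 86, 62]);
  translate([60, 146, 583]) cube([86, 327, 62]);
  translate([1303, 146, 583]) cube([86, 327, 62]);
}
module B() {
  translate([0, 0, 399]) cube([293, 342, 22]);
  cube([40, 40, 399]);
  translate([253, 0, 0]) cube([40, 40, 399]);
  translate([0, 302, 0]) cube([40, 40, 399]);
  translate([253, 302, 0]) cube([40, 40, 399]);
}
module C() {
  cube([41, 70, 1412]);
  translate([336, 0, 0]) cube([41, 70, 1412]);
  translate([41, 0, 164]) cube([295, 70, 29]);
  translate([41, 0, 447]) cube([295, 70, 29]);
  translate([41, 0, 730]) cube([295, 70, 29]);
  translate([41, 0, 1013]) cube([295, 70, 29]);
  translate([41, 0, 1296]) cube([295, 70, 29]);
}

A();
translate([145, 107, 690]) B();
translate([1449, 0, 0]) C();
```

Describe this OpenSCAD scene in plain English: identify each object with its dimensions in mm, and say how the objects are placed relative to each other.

A is a table: top 1449 mm (x) × 619 mm (y), 45 mm thick, upper face at z = 690 mm, on four 86×86 mm square legs, each inset 60 mm from the nearest pair of top edges, running from z = 0 to the bottom of the top. Four apron rails, 86 mm thick and 62 mm tall, run between adjacent legs with their top edges flush with the underside of the top and their outer faces flush with the legs' outer faces.

B is a simple wooden stool: a rectangular seat 293 mm (x) by 342 mm (y), 22 mm thick, top face at z = 421 mm, on four square legs, each 40×40 mm in cross-section. The legs rest on z = 0, each flush with a corner of the seat.

C is a wooden ladder with two side rails of 41×70 mm section and 1412 mm height, set 377 mm apart overall. Between them run 5 rectangular rungs (70 mm deep, 29 mm thick), front faces flush with the rails' −y face. The bottom of the first rung is 164 mm above the floor and each subsequent rung is 283 mm higher than the one below.

The stool is on top of the table. The ladder is against the table's +x side, with their −y faces flush.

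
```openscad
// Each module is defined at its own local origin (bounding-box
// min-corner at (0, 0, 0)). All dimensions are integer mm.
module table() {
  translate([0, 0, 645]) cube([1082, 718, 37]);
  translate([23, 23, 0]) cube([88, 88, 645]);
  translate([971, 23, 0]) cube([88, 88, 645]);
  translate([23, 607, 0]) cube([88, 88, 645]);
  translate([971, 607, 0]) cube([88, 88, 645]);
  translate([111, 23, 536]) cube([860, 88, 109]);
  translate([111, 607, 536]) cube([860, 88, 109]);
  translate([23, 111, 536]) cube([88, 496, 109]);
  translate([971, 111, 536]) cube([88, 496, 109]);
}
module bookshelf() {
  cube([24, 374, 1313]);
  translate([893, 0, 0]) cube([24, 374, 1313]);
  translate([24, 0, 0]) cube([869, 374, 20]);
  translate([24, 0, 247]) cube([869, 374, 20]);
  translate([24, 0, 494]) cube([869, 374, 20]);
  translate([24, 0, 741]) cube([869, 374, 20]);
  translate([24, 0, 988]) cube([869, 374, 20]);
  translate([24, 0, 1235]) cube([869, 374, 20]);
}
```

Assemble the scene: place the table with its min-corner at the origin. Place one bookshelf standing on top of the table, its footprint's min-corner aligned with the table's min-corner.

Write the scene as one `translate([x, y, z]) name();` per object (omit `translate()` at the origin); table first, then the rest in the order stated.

table();
translate([0, 0, 682]) bookshelf();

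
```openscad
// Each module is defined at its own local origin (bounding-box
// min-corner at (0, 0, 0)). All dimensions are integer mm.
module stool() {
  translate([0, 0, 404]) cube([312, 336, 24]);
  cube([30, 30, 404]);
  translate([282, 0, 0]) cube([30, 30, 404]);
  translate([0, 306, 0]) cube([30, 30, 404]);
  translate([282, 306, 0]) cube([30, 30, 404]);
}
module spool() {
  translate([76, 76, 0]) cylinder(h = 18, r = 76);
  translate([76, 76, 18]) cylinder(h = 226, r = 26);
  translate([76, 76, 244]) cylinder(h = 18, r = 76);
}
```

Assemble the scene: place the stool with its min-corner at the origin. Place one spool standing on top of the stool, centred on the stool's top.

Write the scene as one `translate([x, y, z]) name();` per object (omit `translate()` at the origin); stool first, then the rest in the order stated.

stool();
translate([80, 92, 428]) spool();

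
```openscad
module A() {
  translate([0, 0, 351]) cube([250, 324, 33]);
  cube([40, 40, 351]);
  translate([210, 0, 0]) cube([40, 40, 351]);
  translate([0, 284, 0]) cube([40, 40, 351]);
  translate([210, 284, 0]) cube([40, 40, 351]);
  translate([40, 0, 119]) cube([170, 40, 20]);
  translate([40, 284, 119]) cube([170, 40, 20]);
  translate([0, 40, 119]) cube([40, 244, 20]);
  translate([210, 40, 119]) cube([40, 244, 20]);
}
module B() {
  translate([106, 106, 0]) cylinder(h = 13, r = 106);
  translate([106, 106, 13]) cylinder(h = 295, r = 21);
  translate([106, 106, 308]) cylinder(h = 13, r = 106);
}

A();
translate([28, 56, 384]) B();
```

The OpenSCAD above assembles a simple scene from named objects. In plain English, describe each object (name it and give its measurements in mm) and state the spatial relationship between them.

A is a four-legged stool. The seat is 250×324 mm, 33 mm thick, top at z = 384 mm. It stands on four square legs, each 40×40 mm in cross-section, from z = 0 to the seat underside, each flush with a corner of the seat. Four stretchers, 40 mm wide and 20 mm tall, connect adjacent legs with their undersides at z = 119 mm, each running between the inner faces of the legs it joins and aligned with the legs' outer faces on the other axis.

B is a spool: two coaxial disc flanges of radius 106 mm and thickness 13 mm, joined by a core cylinder of radius 21 mm and height 295 mm. The lower flange rests on z = 0 and the three cylinders share a vertical axis.

The spool is on top of the stool.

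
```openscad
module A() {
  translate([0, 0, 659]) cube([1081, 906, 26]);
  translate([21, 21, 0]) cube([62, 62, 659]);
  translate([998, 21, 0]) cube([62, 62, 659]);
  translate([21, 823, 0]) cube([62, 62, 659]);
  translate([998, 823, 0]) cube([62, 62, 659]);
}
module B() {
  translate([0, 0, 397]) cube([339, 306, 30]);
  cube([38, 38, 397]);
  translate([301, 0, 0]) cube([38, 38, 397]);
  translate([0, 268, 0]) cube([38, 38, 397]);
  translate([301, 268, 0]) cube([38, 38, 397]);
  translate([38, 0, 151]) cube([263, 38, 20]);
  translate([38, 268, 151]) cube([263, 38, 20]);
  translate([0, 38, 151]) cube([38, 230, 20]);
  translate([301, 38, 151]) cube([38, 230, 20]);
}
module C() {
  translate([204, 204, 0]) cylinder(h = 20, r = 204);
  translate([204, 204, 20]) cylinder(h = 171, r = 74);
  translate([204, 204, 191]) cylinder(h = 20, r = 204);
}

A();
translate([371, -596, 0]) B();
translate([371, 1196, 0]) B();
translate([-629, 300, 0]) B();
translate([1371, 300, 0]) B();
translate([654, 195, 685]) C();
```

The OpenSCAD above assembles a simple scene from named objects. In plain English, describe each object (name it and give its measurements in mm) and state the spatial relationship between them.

A is a rectangular dining table. The top is 1081×906×26 mm with its upper surface at z = 685 mm. It stands on four 62×62 mm square legs, each inset 21 mm from the nearest pair of top edges, running from the floor to the underside of the top.

B is a four-legged stool. The seat is a 339×306×30 mm slab whose top surface is at z = 427 mm; four square legs, each 38×38 mm in cross-section, run from the floor (z = 0) to the underside of the seat, each flush with a corner of the seat. Four stretchers, 38 mm wide and 20 mm tall, connect adjacent legs with their undersides at z = 151 mm, each running between the inner faces of the legs it joins and aligned with the legs' outer faces on the other axis.

C is a spool: two coaxial disc flanges of radius 204 mm and thickness 20 mm, joined by a core cylinder of radius 74 mm and height 171 mm. The lower flange rests on z = 0 and the three cylinders share a vertical axis.

Four stools sit around the table at the −y, +y, −x, +x sides. The spool is on top of the table.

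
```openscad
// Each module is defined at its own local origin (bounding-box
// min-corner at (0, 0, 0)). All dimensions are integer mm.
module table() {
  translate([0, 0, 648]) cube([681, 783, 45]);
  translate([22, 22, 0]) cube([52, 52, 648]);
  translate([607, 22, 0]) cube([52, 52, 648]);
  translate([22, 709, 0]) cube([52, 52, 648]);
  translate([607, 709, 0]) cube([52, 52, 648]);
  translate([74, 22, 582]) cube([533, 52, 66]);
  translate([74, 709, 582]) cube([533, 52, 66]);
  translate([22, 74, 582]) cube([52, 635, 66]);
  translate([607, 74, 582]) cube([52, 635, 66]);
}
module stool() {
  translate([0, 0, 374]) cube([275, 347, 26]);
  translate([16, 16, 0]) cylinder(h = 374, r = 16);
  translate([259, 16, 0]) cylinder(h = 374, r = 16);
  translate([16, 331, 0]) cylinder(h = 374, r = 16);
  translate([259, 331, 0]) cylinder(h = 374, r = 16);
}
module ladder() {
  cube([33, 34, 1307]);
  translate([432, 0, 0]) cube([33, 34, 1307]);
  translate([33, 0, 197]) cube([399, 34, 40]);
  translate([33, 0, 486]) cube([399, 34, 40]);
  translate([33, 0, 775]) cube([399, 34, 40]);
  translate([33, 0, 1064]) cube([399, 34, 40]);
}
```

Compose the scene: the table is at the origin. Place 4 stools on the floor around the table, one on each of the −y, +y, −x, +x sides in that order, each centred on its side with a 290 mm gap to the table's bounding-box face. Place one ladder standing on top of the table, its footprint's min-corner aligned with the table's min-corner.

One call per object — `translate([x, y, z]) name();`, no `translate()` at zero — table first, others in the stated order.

table();
translate([203, -637, 0]) stool();
translate([203, 1073, 0]) stool();
translate([-565, 218, 0]) stool();
translate([971, 218, 0]) stool();
translate([0, 0, 693]) ladder();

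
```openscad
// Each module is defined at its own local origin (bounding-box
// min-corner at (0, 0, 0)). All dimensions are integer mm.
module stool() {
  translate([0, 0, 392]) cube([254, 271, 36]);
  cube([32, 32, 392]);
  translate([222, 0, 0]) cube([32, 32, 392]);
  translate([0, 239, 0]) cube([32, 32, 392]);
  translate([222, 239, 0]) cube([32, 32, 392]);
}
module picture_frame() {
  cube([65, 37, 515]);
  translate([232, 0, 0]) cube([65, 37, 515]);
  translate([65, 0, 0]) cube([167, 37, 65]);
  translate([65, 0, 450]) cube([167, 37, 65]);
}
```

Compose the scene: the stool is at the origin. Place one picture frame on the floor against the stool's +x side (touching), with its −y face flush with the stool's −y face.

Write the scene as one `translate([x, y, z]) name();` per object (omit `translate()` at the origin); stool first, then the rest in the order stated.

stool();
translate([254, 0, 0]) picture_frame();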